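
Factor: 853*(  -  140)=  - 119420 = - 2^2*5^1*7^1*853^1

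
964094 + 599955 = 1564049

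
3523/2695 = 1 + 828/2695 = 1.31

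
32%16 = 0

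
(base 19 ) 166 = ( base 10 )481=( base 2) 111100001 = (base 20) 141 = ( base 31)fg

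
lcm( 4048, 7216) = 165968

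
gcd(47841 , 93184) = 1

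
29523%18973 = 10550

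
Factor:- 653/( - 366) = 2^( - 1)*3^( -1 )*61^ ( - 1)*653^1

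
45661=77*593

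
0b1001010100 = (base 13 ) 36b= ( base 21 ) 178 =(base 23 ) 12l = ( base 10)596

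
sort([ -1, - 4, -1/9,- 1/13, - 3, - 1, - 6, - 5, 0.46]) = [ - 6,- 5, - 4 , - 3,  -  1,- 1, - 1/9 , - 1/13,0.46 ] 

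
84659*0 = 0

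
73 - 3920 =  - 3847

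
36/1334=18/667 = 0.03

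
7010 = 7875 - 865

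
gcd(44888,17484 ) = 124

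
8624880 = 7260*1188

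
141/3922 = 141/3922 = 0.04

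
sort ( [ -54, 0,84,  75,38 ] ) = [-54,  0,38, 75, 84]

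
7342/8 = 917 + 3/4= 917.75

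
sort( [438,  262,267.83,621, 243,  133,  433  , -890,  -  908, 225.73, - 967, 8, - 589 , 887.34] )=[-967, - 908 ,-890, - 589, 8, 133,225.73,243,262, 267.83, 433,  438 , 621,  887.34] 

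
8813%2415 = 1568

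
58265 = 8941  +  49324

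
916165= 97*9445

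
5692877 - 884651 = 4808226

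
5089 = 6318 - 1229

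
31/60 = 31/60 = 0.52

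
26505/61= 26505/61 = 434.51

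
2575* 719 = 1851425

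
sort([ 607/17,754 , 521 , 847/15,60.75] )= [ 607/17 , 847/15, 60.75 , 521,754] 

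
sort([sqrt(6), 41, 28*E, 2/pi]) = [ 2/pi , sqrt(6 ),41,  28 * E]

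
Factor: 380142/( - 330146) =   -  3^2*7^2*383^( - 1 ) = - 441/383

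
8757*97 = 849429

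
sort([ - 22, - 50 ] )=[ - 50, - 22 ]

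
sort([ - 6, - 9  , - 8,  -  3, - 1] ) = [ - 9, - 8, - 6, - 3, - 1] 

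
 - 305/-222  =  1+83/222 = 1.37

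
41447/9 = 4605 + 2/9 = 4605.22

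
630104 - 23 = 630081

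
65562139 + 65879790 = 131441929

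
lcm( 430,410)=17630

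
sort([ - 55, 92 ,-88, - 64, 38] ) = [- 88, - 64,-55,38 , 92]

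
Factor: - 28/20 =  - 7/5 = -5^( - 1)*7^1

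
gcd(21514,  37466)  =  2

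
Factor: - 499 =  - 499^1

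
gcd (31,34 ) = 1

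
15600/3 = 5200 = 5200.00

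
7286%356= 166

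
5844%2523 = 798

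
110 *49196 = 5411560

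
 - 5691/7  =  -813= - 813.00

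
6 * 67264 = 403584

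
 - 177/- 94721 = 177/94721 = 0.00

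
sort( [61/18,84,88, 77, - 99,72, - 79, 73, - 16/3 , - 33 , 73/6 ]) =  [ - 99 , - 79,  -  33, - 16/3,  61/18,73/6,  72, 73,77,84,88] 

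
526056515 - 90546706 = 435509809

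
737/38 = 19 + 15/38 = 19.39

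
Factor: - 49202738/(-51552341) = 2^1*13^1*431^(-1) *119611^( - 1)*1892413^1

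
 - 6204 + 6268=64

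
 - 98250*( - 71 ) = 6975750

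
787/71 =11 + 6/71  =  11.08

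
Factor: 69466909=1087^1 *63907^1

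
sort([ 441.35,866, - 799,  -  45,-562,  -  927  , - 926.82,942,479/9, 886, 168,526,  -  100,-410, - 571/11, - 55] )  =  [-927, - 926.82,-799,  -  562,  -  410,  -  100, -55, -571/11, - 45,  479/9,168,441.35,526,866, 886,942 ]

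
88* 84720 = 7455360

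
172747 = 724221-551474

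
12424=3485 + 8939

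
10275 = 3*3425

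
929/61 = 929/61 = 15.23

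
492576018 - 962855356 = -470279338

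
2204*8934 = 19690536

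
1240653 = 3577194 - 2336541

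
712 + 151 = 863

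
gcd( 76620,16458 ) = 6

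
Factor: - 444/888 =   -  1/2 = -2^( - 1) 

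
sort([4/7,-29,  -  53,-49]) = [ - 53,-49,-29,4/7 ]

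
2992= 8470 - 5478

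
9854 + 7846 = 17700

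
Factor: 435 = 3^1 * 5^1*29^1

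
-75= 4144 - 4219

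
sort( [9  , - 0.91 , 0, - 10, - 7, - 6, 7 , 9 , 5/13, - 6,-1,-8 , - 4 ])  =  [-10, - 8,- 7, - 6, - 6,-4,  -  1 ,-0.91 , 0 , 5/13,7, 9,  9] 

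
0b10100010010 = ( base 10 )1298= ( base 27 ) 1L2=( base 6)10002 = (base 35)123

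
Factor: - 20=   -  2^2 * 5^1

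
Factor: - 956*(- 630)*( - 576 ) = - 346913280 = - 2^9*3^4 * 5^1 * 7^1 * 239^1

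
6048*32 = 193536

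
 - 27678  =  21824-49502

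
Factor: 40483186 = 2^1*19^1*1065347^1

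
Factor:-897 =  - 3^1*13^1*23^1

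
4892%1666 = 1560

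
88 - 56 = 32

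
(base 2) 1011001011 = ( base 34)l1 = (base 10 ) 715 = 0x2cb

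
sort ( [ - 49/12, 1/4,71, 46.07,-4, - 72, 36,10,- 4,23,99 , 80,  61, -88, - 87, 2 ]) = [ - 88, - 87, - 72, - 49/12, -4 ,-4, 1/4, 2, 10, 23,36, 46.07, 61, 71, 80,99] 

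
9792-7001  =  2791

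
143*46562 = 6658366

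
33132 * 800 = 26505600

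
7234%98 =80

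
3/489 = 1/163 = 0.01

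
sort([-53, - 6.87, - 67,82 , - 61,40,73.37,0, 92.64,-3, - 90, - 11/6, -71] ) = [  -  90 , - 71, - 67,-61,-53,-6.87, - 3,  -  11/6,0 , 40, 73.37, 82,92.64] 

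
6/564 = 1/94 = 0.01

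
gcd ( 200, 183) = 1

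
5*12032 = 60160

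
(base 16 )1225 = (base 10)4645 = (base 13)2164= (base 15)159a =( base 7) 16354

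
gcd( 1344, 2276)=4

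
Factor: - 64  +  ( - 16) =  - 80=- 2^4*5^1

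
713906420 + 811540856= 1525447276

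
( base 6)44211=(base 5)144002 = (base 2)1011111101111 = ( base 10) 6127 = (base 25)9k2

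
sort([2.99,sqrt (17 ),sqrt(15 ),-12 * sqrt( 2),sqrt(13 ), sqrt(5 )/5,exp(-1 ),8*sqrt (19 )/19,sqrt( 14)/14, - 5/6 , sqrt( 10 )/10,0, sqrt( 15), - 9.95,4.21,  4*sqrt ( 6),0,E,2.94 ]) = [- 12*sqrt(2),-9.95, - 5/6,  0, 0,sqrt( 14)/14, sqrt( 10 ) /10, exp( - 1),sqrt (5)/5, 8*sqrt ( 19)/19, E,2.94, 2.99, sqrt( 13),sqrt(15),sqrt( 15),sqrt(17),  4.21, 4*sqrt( 6) ]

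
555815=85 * 6539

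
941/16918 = 941/16918 = 0.06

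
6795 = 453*15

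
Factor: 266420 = 2^2*5^1*7^1*11^1*173^1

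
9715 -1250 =8465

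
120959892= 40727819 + 80232073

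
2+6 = 8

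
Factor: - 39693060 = -2^2 * 3^2*5^1 * 11^1*20047^1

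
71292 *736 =52470912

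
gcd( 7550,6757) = 1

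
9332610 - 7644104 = 1688506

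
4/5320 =1/1330=   0.00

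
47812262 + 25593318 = 73405580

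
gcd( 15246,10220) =14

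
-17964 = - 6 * 2994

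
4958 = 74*67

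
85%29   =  27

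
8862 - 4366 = 4496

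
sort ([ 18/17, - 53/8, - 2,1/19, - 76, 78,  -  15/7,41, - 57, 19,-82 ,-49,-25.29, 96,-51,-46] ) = [ - 82, - 76, - 57, - 51, - 49,-46,-25.29,-53/8, - 15/7,-2, 1/19,  18/17, 19 , 41,  78,96] 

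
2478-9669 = -7191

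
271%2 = 1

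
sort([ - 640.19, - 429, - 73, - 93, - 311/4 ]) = [ - 640.19 , - 429, - 93, - 311/4, -73]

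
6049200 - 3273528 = 2775672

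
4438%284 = 178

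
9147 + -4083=5064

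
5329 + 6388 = 11717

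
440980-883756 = -442776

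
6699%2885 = 929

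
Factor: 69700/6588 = 17425/1647 = 3^( - 3 ) *5^2 * 17^1*41^1*61^( - 1)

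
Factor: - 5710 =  - 2^1 * 5^1*571^1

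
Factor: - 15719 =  - 11^1*1429^1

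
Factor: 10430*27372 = 285489960 = 2^3*3^1*5^1*7^1 * 149^1*2281^1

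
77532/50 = 1550+16/25 = 1550.64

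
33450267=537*62291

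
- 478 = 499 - 977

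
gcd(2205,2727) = 9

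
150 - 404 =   -  254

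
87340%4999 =2357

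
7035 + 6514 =13549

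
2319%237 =186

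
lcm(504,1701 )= 13608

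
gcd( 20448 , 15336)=5112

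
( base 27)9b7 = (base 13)3181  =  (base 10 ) 6865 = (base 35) 5L5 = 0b1101011010001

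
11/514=11/514 =0.02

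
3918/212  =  1959/106 = 18.48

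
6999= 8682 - 1683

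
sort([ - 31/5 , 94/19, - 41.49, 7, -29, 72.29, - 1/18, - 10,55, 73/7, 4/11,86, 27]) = [ - 41.49,-29, - 10, - 31/5 , - 1/18,4/11,94/19,  7, 73/7,27,55,  72.29,86 ] 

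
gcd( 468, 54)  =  18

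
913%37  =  25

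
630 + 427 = 1057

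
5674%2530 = 614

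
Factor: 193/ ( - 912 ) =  - 2^(-4 )*3^( - 1 ) *19^ ( - 1) * 193^1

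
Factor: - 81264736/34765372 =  - 20316184/8691343 = - 2^3*7^2*79^ ( - 1)*51827^1*110017^( - 1 ) 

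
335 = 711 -376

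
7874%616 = 482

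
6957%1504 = 941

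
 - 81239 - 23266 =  - 104505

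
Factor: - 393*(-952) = 2^3*3^1*7^1 * 17^1*131^1=374136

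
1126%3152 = 1126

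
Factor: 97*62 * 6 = 2^2*3^1*31^1 * 97^1 = 36084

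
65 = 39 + 26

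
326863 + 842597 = 1169460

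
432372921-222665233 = 209707688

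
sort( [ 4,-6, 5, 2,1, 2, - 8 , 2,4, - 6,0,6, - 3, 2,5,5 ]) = [ - 8, - 6, - 6, - 3,0,1,2,2,2,2,4,4, 5, 5,5, 6 ]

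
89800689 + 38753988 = 128554677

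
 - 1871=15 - 1886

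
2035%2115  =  2035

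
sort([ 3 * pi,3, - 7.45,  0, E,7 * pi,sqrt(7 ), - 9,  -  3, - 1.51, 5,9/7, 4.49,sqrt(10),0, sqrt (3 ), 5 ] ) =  [ - 9, - 7.45 , - 3, - 1.51,0,0,9/7 , sqrt(3),sqrt( 7 ),E,3,sqrt(10),4.49,5,5, 3*pi,7  *  pi ] 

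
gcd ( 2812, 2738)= 74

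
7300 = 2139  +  5161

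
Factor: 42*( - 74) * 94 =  - 2^3*3^1 *7^1 * 37^1*47^1 = - 292152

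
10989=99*111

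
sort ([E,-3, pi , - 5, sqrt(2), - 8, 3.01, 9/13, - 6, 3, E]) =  [ - 8, - 6, - 5, - 3, 9/13, sqrt(2), E, E,3, 3.01, pi] 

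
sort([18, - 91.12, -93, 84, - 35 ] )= [ - 93, - 91.12 , - 35, 18, 84]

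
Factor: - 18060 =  - 2^2*3^1*5^1*7^1 * 43^1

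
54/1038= 9/173 =0.05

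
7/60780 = 7/60780  =  0.00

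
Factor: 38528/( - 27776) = -43/31=-31^ ( - 1 ) *43^1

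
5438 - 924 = 4514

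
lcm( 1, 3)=3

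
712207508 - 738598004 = - 26390496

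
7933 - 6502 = 1431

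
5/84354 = 5/84354 = 0.00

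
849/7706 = 849/7706  =  0.11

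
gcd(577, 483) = 1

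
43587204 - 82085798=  - 38498594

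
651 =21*31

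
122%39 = 5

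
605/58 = 10 + 25/58 = 10.43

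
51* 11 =561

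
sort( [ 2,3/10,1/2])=[ 3/10 , 1/2,2 ]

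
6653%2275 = 2103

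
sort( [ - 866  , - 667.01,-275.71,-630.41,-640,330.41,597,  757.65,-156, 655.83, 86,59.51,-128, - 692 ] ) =[-866,-692,-667.01, -640,  -  630.41  , - 275.71, - 156, - 128, 59.51 , 86, 330.41,597 , 655.83,757.65] 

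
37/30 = 1 + 7/30=1.23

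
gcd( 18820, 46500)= 20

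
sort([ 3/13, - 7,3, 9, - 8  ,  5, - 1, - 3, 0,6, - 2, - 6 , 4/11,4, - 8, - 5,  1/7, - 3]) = [ - 8, - 8, - 7 ,-6 , - 5, - 3,-3, - 2, - 1, 0,1/7,3/13, 4/11,3,4,5,6,9 ]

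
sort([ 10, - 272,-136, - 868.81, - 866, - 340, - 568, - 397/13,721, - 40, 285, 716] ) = [ - 868.81, - 866 , - 568, - 340  , - 272,-136,-40 , - 397/13, 10,285, 716, 721 ] 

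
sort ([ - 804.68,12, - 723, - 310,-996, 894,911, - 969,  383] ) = [-996, - 969,-804.68, - 723, - 310,12 , 383,  894,911]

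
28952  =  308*94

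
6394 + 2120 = 8514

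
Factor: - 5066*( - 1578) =7994148 = 2^2*3^1*17^1*149^1*263^1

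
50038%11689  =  3282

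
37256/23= 1619 + 19/23 = 1619.83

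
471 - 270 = 201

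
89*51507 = 4584123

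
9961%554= 543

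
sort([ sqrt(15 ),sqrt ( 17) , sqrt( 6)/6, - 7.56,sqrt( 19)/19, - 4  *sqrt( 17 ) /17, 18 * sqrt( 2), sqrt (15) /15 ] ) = [ - 7.56, - 4*sqrt ( 17 ) /17, sqrt( 19 )/19, sqrt( 15 ) /15, sqrt (6)/6, sqrt (15), sqrt( 17), 18 * sqrt( 2) ]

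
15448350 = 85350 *181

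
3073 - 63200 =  - 60127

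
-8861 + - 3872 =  - 12733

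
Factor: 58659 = 3^1*19553^1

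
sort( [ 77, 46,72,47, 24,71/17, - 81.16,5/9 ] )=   [ - 81.16,5/9,71/17, 24,46, 47,72,77 ] 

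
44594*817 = 36433298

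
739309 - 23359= 715950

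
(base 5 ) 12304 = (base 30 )11o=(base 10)954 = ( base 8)1672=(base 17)352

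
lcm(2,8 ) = 8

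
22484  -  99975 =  - 77491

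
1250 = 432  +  818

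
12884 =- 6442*( - 2 ) 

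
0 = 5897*0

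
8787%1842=1419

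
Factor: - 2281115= -5^1* 456223^1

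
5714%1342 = 346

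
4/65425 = 4/65425 = 0.00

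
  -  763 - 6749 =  - 7512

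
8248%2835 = 2578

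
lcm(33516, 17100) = 837900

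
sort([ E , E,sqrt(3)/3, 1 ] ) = [ sqrt(3)/3,1,E, E]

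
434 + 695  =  1129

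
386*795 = 306870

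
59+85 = 144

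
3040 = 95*32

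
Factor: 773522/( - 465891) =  - 2^1*3^( - 1 )* 37^1*97^( - 1 )*1601^( - 1 )*10453^1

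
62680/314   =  31340/157=199.62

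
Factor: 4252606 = 2^1*2126303^1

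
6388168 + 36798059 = 43186227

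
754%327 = 100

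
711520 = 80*8894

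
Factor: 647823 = 3^1*11^1*67^1 * 293^1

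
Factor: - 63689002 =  - 2^1*13^2*61^1*3089^1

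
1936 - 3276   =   - 1340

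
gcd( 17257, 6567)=1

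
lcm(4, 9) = 36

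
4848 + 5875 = 10723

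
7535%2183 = 986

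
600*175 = 105000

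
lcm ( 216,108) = 216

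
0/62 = 0 = 0.00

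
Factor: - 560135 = -5^1*29^1*3863^1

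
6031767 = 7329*823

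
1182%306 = 264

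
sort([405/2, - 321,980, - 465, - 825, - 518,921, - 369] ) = [  -  825,  -  518, - 465, - 369, - 321, 405/2,921, 980]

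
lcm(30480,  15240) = 30480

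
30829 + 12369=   43198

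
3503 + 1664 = 5167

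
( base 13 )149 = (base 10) 230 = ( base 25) 95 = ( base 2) 11100110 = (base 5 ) 1410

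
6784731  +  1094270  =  7879001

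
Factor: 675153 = 3^2*75017^1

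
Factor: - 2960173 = - 2960173^1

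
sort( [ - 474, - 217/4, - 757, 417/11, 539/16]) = [-757, - 474,-217/4 , 539/16, 417/11 ]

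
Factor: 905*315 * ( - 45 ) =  - 12828375 = - 3^4*5^3 * 7^1*181^1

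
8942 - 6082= 2860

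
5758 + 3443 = 9201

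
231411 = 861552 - 630141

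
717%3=0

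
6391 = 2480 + 3911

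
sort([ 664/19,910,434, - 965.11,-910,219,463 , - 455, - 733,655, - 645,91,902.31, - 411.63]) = [ - 965.11,-910, - 733, - 645,  -  455 , - 411.63, 664/19,  91,219, 434,463,655, 902.31, 910 ]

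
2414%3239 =2414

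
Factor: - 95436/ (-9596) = 23859/2399=3^2*11^1*241^1*2399^( - 1 )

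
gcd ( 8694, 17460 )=18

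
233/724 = 233/724 =0.32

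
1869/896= 267/128  =  2.09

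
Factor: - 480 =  - 2^5*3^1*5^1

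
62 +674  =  736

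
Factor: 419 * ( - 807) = - 3^1*269^1 *419^1 =- 338133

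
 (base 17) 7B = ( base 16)82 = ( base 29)4E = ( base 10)130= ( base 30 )4a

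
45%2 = 1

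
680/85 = 8 = 8.00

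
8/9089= 8/9089 = 0.00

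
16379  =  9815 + 6564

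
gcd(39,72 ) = 3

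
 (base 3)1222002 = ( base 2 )10110011001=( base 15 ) 658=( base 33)1ae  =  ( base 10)1433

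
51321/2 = 25660+ 1/2 = 25660.50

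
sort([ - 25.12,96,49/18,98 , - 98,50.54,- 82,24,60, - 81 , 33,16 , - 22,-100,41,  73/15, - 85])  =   [ - 100,-98, -85 ,-82, - 81, - 25.12, - 22,49/18, 73/15, 16, 24,33, 41,50.54, 60,96,98 ] 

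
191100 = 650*294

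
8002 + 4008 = 12010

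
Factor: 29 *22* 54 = 2^2 *3^3*11^1 * 29^1 = 34452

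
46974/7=6710 + 4/7 = 6710.57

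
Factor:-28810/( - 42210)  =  43/63 = 3^(  -  2) * 7^( - 1) *43^1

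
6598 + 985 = 7583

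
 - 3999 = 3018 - 7017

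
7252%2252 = 496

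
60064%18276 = 5236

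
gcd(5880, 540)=60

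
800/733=1 + 67/733=1.09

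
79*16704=1319616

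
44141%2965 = 2631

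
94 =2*47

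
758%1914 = 758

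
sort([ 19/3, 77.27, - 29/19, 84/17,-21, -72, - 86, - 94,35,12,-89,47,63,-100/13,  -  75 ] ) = [ - 94, - 89, - 86, - 75,  -  72, - 21, - 100/13, - 29/19,  84/17,19/3, 12,  35 , 47, 63,77.27]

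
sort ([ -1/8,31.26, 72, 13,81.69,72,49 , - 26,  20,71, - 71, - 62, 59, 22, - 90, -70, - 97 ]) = [ - 97 ,- 90 , - 71, -70, - 62, - 26,  -  1/8,13,20,  22, 31.26,49  ,  59, 71,72 , 72,81.69]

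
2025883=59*34337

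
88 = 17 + 71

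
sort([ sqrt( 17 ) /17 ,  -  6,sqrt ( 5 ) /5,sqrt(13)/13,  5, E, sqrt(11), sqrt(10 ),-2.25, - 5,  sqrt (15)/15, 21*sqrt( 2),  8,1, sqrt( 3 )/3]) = [  -  6,-5, - 2.25 , sqrt(17)/17, sqrt( 15 ) /15, sqrt(13)/13, sqrt(5 ) /5,  sqrt(3 )/3, 1,E, sqrt(10),  sqrt(11),5, 8, 21*sqrt(2 )] 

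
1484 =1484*1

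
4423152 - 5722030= - 1298878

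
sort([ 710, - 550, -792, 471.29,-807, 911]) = [ - 807,-792, -550,471.29  ,  710, 911] 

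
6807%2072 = 591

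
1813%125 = 63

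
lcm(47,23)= 1081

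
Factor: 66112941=3^1*22037647^1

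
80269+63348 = 143617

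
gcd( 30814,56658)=994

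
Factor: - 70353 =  - 3^2*7817^1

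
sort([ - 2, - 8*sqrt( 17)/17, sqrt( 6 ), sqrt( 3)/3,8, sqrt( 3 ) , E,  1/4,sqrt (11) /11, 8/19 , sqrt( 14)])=[ - 2,- 8*sqrt( 17) /17 , 1/4, sqrt(11 )/11,8/19,sqrt( 3)/3, sqrt( 3),  sqrt( 6),E,  sqrt(14 ), 8]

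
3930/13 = 302+4/13 = 302.31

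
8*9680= 77440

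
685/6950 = 137/1390 = 0.10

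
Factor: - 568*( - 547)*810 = 2^4*3^4*5^1*71^1*547^1 = 251663760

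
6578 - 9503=  -  2925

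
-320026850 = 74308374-394335224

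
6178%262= 152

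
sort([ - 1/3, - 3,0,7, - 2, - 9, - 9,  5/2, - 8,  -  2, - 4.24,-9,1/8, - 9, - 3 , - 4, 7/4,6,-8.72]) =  [ - 9, - 9 , - 9, -9  , - 8.72, - 8, - 4.24,  -  4 , - 3, - 3, - 2, - 2, - 1/3 , 0, 1/8,7/4 , 5/2,6,7 ]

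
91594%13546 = 10318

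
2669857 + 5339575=8009432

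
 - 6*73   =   - 438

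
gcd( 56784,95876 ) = 4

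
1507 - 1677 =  - 170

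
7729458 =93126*83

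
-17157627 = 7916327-25073954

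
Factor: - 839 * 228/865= - 191292/865 = -2^2*3^1*5^(  -  1)*19^1*173^( - 1) * 839^1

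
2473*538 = 1330474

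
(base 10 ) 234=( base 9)280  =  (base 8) 352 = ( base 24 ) 9i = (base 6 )1030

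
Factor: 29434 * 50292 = 1480294728 = 2^3*3^2*11^1* 127^1*14717^1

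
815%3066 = 815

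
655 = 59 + 596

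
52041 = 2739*19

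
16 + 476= 492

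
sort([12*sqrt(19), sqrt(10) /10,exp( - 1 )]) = [ sqrt( 10 ) /10, exp(  -  1), 12*sqrt( 19)]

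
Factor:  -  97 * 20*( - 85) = 2^2*5^2 * 17^1*97^1 = 164900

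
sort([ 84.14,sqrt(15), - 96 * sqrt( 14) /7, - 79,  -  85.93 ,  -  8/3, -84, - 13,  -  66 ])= [- 85.93, - 84, - 79, - 66, - 96*sqrt( 14 )/7,  -  13, - 8/3,sqrt( 15), 84.14]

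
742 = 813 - 71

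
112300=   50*2246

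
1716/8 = 429/2 = 214.50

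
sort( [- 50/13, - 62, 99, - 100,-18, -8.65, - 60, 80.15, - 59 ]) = [  -  100, - 62, - 60, - 59, -18, -8.65, - 50/13,80.15,99 ]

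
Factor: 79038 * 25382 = 2006142516 = 2^2*3^2*7^3 * 37^1 * 4391^1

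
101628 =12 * 8469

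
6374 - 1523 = 4851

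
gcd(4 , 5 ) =1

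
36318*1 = 36318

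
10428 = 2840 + 7588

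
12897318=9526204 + 3371114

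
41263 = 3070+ 38193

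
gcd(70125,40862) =1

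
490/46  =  10 + 15/23 = 10.65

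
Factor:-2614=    - 2^1 * 1307^1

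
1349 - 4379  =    -  3030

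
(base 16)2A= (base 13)33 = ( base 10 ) 42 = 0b101010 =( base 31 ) 1B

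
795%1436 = 795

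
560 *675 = 378000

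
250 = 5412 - 5162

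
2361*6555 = 15476355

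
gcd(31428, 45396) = 3492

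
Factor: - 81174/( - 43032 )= 83/44  =  2^( - 2 ) * 11^ (  -  1 )*83^1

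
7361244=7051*1044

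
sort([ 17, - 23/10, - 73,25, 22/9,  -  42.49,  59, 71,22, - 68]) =[ - 73, - 68, - 42.49,-23/10, 22/9,  17,22,25,59, 71] 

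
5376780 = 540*9957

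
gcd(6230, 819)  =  7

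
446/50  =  223/25  =  8.92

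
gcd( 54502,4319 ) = 7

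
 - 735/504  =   -35/24 = - 1.46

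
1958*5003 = 9795874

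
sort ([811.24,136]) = [ 136,811.24 ]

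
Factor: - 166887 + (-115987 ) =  - 282874 = - 2^1*67^1*2111^1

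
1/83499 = 1/83499 = 0.00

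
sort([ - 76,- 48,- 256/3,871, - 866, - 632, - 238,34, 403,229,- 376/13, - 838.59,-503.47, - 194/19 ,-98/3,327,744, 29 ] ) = [ - 866  ,-838.59, - 632, - 503.47, - 238,-256/3, - 76, - 48, - 98/3, - 376/13, - 194/19,29,34,229, 327,403,  744,871]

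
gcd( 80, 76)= 4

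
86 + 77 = 163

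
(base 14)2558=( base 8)14622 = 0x1992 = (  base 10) 6546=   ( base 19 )I2A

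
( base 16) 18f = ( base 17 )168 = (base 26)F9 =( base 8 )617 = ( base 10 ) 399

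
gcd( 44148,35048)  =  52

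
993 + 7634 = 8627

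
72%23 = 3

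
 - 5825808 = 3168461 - 8994269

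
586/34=17 +4/17 = 17.24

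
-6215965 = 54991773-61207738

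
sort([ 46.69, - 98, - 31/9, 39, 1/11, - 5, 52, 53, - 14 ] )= [ - 98, - 14, - 5, - 31/9,1/11,39,46.69, 52, 53 ] 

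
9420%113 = 41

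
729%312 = 105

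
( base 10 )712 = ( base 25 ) 13C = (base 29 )og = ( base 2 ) 1011001000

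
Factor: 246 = 2^1*  3^1*41^1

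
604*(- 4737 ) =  - 2861148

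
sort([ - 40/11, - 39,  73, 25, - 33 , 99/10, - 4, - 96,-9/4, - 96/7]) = [-96,-39,-33, - 96/7,- 4, - 40/11, - 9/4, 99/10, 25,73]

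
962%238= 10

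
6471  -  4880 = 1591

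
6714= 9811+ - 3097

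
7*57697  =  403879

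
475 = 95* 5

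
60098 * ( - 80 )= - 4807840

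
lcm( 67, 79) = 5293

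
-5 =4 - 9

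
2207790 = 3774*585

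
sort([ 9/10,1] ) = [ 9/10,1]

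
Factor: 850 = 2^1*5^2*17^1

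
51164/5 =51164/5 = 10232.80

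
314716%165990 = 148726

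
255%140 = 115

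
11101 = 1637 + 9464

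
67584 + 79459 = 147043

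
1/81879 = 1/81879 = 0.00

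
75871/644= 117  +  523/644 = 117.81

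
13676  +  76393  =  90069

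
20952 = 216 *97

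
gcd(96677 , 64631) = 49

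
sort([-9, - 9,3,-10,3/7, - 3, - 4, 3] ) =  [ - 10, - 9, - 9, - 4, - 3, 3/7, 3, 3] 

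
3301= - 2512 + 5813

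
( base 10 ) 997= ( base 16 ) 3e5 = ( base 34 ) tb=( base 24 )1HD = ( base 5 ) 12442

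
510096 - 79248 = 430848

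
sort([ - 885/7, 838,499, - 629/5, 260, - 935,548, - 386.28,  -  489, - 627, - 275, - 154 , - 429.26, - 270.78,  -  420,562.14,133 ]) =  [-935, - 627, - 489, - 429.26, - 420, - 386.28, - 275,-270.78, - 154 , - 885/7,  -  629/5,133,260 , 499, 548,562.14,838]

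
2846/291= 9 + 227/291  =  9.78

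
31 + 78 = 109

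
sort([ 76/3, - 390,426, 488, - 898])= [ - 898, - 390,76/3, 426,488 ] 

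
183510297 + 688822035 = 872332332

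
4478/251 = 17  +  211/251 = 17.84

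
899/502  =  1 + 397/502 = 1.79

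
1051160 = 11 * 95560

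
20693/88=20693/88 = 235.15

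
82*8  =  656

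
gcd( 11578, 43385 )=1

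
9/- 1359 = - 1/151 = - 0.01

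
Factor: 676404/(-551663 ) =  - 2^2* 3^3  *7^( - 1 )*6263^1 * 78809^( -1)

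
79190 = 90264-11074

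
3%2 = 1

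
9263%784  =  639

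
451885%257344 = 194541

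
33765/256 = 33765/256 = 131.89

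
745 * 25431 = 18946095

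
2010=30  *67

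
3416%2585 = 831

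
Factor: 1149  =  3^1*383^1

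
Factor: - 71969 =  - 79^1*911^1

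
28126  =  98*287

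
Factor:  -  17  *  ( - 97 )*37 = 17^1*37^1*97^1 = 61013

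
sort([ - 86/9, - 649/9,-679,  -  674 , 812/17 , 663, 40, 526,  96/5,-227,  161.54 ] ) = [-679,-674, - 227, - 649/9,  -  86/9, 96/5,40,  812/17, 161.54  ,  526,663 ] 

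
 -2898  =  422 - 3320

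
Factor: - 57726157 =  - 57726157^1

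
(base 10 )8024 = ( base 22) gcg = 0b1111101011000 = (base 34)6W0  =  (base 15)259E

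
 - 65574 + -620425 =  - 685999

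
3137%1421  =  295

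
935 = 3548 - 2613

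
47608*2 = 95216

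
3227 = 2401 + 826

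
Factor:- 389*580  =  -225620 = - 2^2*5^1*29^1*389^1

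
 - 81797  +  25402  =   - 56395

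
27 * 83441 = 2252907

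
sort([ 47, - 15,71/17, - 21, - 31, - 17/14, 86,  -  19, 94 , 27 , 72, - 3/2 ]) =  [-31, - 21, - 19,-15, - 3/2, - 17/14 , 71/17,27,47, 72 , 86,94]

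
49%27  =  22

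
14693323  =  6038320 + 8655003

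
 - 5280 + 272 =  - 5008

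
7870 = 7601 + 269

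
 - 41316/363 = -114 + 2/11  =  - 113.82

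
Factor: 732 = 2^2*3^1*61^1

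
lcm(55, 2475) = 2475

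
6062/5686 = 1 + 188/2843 = 1.07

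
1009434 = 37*27282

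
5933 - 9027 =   -  3094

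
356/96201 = 356/96201 = 0.00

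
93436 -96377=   -  2941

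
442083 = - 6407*( - 69)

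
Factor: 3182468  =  2^2*17^2*2753^1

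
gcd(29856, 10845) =3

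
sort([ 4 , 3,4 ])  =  [ 3,4, 4 ]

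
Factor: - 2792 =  - 2^3*349^1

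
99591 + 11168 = 110759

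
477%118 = 5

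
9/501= 3/167=0.02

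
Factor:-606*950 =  -575700=- 2^2 * 3^1 *5^2*19^1*101^1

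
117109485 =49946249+67163236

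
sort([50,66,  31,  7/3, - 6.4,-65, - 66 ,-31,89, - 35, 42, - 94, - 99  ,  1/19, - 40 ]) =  [ - 99 ,-94, - 66, - 65, - 40, - 35 , - 31,-6.4,1/19,7/3,31, 42, 50,66, 89]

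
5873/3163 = 5873/3163 = 1.86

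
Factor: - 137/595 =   -  5^( - 1 )* 7^(  -  1)*17^ ( - 1)*137^1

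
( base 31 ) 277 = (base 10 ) 2146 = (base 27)2pd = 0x862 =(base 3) 2221111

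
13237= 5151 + 8086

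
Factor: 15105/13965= 53/49 = 7^(  -  2 )*53^1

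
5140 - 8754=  - 3614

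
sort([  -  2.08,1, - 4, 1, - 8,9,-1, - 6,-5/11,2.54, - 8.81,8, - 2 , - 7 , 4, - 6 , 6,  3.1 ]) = [-8.81 , - 8, - 7, - 6, - 6 , - 4, - 2.08, - 2, - 1, - 5/11, 1,1,  2.54,  3.1, 4,6 , 8,9 ]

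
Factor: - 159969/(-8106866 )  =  2^( - 1)*3^1*67^( - 1)*101^(  -  1)*599^( -1 )* 53323^1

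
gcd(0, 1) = 1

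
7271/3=2423 + 2/3 =2423.67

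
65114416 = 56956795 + 8157621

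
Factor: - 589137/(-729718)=2^( - 1)*3^1*11^ ( - 1 )*41^( - 1)*809^ ( - 1)  *196379^1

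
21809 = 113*193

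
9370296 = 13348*702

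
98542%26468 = 19138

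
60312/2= 30156  =  30156.00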